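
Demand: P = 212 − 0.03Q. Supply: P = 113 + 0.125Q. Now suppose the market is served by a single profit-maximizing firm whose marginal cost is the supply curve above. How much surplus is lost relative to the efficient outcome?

831.40

Competitive equilibrium: 212 − 0.03Q = 113 + 0.125Q → Q* = 638.70968, P* = 192.83871.
Marginal revenue: MR = 212 − 0.06Q. Set MR = MC: 212 − 0.06Q = 113 + 0.125Q → Q_m = 535.13514.
Price P_m = 212 − 0.03·535.13514 = 195.94595; MC(Q_m) = 113 + 0.125·535.13514 = 179.89189.
Competitive Q* = 638.70968, so ΔQ = 103.57454; wedge = 195.94595 − 179.89189 = 16.05406.
Welfare loss = ½ × 103.57454 × 16.05406 = 831.40.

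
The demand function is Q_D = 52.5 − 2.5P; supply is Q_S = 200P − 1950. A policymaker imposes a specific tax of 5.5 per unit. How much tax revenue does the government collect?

In inverse form: demand P = 21 − 0.4Q, supply P = 9.75 + 0.005Q.
Competitive equilibrium: 21 − 0.4Q = 9.75 + 0.005Q → Q* = 27.7778, P* = 9.8889.
With the tax, the buyer price exceeds the seller price by 5.5: (21 − 0.4Q) − (9.75 + 0.005Q) = 5.5 → Q' = 14.1975.
Tax revenue = 5.5 × 14.1975 = 78.09.

78.09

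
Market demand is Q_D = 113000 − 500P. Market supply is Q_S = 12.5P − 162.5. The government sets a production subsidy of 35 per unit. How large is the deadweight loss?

In inverse form: demand P = 226 − 0.002Q, supply P = 13 + 0.08Q.
Competitive equilibrium: 226 − 0.002Q = 13 + 0.08Q → Q* = 2597.561, P* = 220.8049.
The subsidy lowers effective supply by 35: P = 0.08Q − 22.
New quantity: 226 − 0.002Q = 0.08Q − 22 → Q' = 3024.3902.
Overproduction ΔQ = 3024.3902 − 2597.561 = 426.8292; wedge = subsidy = 35.
DWL = ½ × 426.8292 × 35 = 7469.51.

7469.51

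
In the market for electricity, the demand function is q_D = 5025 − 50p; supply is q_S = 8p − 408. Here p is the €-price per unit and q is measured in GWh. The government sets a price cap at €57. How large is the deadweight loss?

In inverse form: demand p = 100.5 − 0.02q, supply p = 51 + 0.125q.
Competitive equilibrium: 100.5 − 0.02q = 51 + 0.125q → q* = 341.3793, p* = 93.6724.
At the ceiling p = 57, quantity supplied = (57 − 51)/0.125 = 48.
Willingness to pay at q' = 48: 100.5 − 0.02·48 = 99.54.
Δq = 341.3793 − 48 = 293.3793; wedge = 99.54 − 57 = 42.54.
Welfare loss = ½ × 293.3793 × 42.54 = €6240.18.

€6240.18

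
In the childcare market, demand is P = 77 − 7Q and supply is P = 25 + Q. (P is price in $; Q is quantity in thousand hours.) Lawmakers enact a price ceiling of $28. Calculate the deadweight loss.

Competitive equilibrium: 77 − 7Q = 25 + Q → Q* = 6.5, P* = 31.5.
At the ceiling P = 28, quantity supplied = (28 − 25)/1 = 3.
Willingness to pay at Q' = 3: 77 − 7·3 = 56.
ΔQ = 6.5 − 3 = 3.5; wedge = 56 − 28 = 28.
Deadweight loss = ½ × 3.5 × 28 = $49 thousand.

$49 thousand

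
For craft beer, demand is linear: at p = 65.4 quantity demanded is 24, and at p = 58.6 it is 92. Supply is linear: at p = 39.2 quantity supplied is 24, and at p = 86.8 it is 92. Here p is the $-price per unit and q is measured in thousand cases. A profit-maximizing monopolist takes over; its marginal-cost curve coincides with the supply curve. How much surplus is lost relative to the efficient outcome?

Demand slope = (58.6 − 65.4)/(92 − 24) = −0.1, so p = 67.8 − 0.1q.
Supply slope = (86.8 − 39.2)/(92 − 24) = 0.7, so p = 22.4 + 0.7q.
Competitive equilibrium: 67.8 − 0.1q = 22.4 + 0.7q → q* = 56.75, p* = 62.125.
Marginal revenue: MR = 67.8 − 0.2q. Set MR = MC: 67.8 − 0.2q = 22.4 + 0.7q → q_m = 50.4444.
Price p_m = 67.8 − 0.1·50.4444 = 62.7556; MC(q_m) = 22.4 + 0.7·50.4444 = 57.7111.
Competitive q* = 56.75, so Δq = 6.3056; wedge = 62.7556 − 57.7111 = 5.0445.
The triangle = ½ × 6.3056 × 5.0445 = $15.90 thousand.

$15.90 thousand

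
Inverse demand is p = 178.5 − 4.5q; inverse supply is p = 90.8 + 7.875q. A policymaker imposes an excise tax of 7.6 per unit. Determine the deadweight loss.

2.33

Competitive equilibrium: 178.5 − 4.5q = 90.8 + 7.875q → q* = 7.0869, p* = 146.6091.
With the tax, the buyer price exceeds the seller price by 7.6: (178.5 − 4.5q) − (90.8 + 7.875q) = 7.6 → q' = 6.4727.
Δq = 7.0869 − 6.4727 = 0.6142; the wedge equals the tax, 7.6.
Welfare loss = ½ × 0.6142 × 7.6 = 2.33.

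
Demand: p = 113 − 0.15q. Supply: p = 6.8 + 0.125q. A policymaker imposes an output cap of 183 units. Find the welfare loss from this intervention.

Competitive equilibrium: 113 − 0.15q = 6.8 + 0.125q → q* = 386.1818, p* = 55.0727.
At q = 183: demand price = 113 − 0.15·183 = 85.55; supply price = 6.8 + 0.125·183 = 29.675.
Δq = 386.1818 − 183 = 203.1818; wedge = 85.55 − 29.675 = 55.875.
DWL = ½ × 203.1818 × 55.875 = 5676.39.

5676.39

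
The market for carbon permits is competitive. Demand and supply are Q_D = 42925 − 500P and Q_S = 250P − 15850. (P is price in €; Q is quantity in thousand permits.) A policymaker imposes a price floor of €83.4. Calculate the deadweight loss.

In inverse form: demand P = 85.85 − 0.002Q, supply P = 63.4 + 0.004Q.
Competitive equilibrium: 85.85 − 0.002Q = 63.4 + 0.004Q → Q* = 3741.6667, P* = 78.3667.
At the floor P = 83.4, quantity demanded = (85.85 − 83.4)/0.002 = 1225.
Sellers' marginal cost at Q' = 1225: 63.4 + 0.004·1225 = 68.3.
ΔQ = 3741.6667 − 1225 = 2516.6667; wedge = 83.4 − 68.3 = 15.1.
Welfare loss = ½ × 2516.6667 × 15.1 = €19000.83 thousand.

€19000.83 thousand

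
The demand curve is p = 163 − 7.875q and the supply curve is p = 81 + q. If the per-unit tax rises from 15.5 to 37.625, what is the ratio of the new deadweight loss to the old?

Competitive equilibrium: 163 − 7.875q = 81 + q → q* = 9.2394, p* = 90.2394.
For a per-unit tax t: Δq = t/8.875, so DWL = ½·t·(t/8.875) = t²/17.75.
At t = 15.5: DWL = 13.535. At t = 37.625: DWL = 79.754.
Ratio = (37.625/15.5)² = 5.892.

5.892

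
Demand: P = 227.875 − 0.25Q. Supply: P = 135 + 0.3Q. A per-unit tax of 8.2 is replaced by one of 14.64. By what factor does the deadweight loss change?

3.188

Competitive equilibrium: 227.875 − 0.25Q = 135 + 0.3Q → Q* = 168.8636, P* = 185.6591.
For a per-unit tax t: ΔQ = t/0.55, so DWL = ½·t·(t/0.55) = t²/1.1.
At t = 8.2: DWL = 61.127. At t = 14.64: DWL = 194.845.
Ratio = (14.64/8.2)² = 3.188.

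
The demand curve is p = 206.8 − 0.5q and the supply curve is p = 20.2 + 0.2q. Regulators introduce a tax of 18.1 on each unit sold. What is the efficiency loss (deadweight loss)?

Competitive equilibrium: 206.8 − 0.5q = 20.2 + 0.2q → q* = 266.5714, p* = 73.5143.
With the tax, the buyer price exceeds the seller price by 18.1: (206.8 − 0.5q) − (20.2 + 0.2q) = 18.1 → q' = 240.7143.
Δq = 266.5714 − 240.7143 = 25.8571; the wedge equals the tax, 18.1.
Welfare loss = ½ × 25.8571 × 18.1 = 234.01.

234.01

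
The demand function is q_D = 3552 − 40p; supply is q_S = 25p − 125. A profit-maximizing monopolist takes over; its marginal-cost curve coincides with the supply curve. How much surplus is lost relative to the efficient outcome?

4168.11

In inverse form: demand p = 88.8 − 0.025q, supply p = 5 + 0.04q.
Competitive equilibrium: 88.8 − 0.025q = 5 + 0.04q → q* = 1289.230769, p* = 56.569231.
Marginal revenue: MR = 88.8 − 0.05q. Set MR = MC: 88.8 − 0.05q = 5 + 0.04q → q_m = 931.111111.
Price p_m = 88.8 − 0.025·931.111111 = 65.522222; MC(q_m) = 5 + 0.04·931.111111 = 42.244444.
Competitive q* = 1289.230769, so Δq = 358.119658; wedge = 65.522222 − 42.244444 = 23.277778.
Deadweight loss = ½ × 358.119658 × 23.277778 = 4168.11.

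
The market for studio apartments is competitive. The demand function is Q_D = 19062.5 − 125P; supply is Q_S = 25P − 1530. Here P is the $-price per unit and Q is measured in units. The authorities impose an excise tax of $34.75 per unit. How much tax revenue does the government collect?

In inverse form: demand P = 152.5 − 0.008Q, supply P = 61.2 + 0.04Q.
Competitive equilibrium: 152.5 − 0.008Q = 61.2 + 0.04Q → Q* = 1902.0833, P* = 137.2833.
With the tax, the buyer price exceeds the seller price by 34.75: (152.5 − 0.008Q) − (61.2 + 0.04Q) = 34.75 → Q' = 1178.125.
Tax revenue = 34.75 × 1178.125 = $40939.84.

$40939.84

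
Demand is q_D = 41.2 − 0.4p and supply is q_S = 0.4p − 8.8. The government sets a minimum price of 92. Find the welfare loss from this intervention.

In inverse form: demand p = 103 − 2.5q, supply p = 22 + 2.5q.
Competitive equilibrium: 103 − 2.5q = 22 + 2.5q → q* = 16.2, p* = 62.5.
At the floor p = 92, quantity demanded = (103 − 92)/2.5 = 4.4.
Sellers' marginal cost at q' = 4.4: 22 + 2.5·4.4 = 33.
Δq = 16.2 − 4.4 = 11.8; wedge = 92 − 33 = 59.
Deadweight loss = ½ × 11.8 × 59 = 348.10.

348.10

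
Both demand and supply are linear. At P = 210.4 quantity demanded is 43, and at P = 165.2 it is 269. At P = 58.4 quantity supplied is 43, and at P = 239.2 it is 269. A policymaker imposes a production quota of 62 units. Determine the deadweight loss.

8844.50

Demand slope = (165.2 − 210.4)/(269 − 43) = −0.2, so P = 219 − 0.2Q.
Supply slope = (239.2 − 58.4)/(269 − 43) = 0.8, so P = 24 + 0.8Q.
Competitive equilibrium: 219 − 0.2Q = 24 + 0.8Q → Q* = 195, P* = 180.
At Q = 62: demand price = 219 − 0.2·62 = 206.6; supply price = 24 + 0.8·62 = 73.6.
ΔQ = 195 − 62 = 133; wedge = 206.6 − 73.6 = 133.
Welfare loss = ½ × 133 × 133 = 8844.50.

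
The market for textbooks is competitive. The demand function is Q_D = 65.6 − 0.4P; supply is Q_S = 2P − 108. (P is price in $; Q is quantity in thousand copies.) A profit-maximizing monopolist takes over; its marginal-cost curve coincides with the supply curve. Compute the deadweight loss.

$416.67 thousand

In inverse form: demand P = 164 − 2.5Q, supply P = 54 + 0.5Q.
Competitive equilibrium: 164 − 2.5Q = 54 + 0.5Q → Q* = 36.6667, P* = 72.3333.
Marginal revenue: MR = 164 − 5Q. Set MR = MC: 164 − 5Q = 54 + 0.5Q → Q_m = 20.
Price P_m = 164 − 2.5·20 = 114; MC(Q_m) = 54 + 0.5·20 = 64.
Competitive Q* = 36.6667, so ΔQ = 16.6667; wedge = 114 − 64 = 50.
Welfare loss = ½ × 16.6667 × 50 = $416.67 thousand.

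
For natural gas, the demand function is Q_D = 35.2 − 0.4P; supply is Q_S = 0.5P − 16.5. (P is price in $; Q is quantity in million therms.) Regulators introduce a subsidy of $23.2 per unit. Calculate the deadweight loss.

$59.80 million

In inverse form: demand P = 88 − 2.5Q, supply P = 33 + 2Q.
Competitive equilibrium: 88 − 2.5Q = 33 + 2Q → Q* = 12.2222, P* = 57.4444.
The subsidy lowers effective supply by 23.2: P = 9.8 + 2Q.
New quantity: 88 − 2.5Q = 9.8 + 2Q → Q' = 17.3778.
Overproduction ΔQ = 17.3778 − 12.2222 = 5.1556; wedge = subsidy = 23.2.
Deadweight loss = ½ × 5.1556 × 23.2 = $59.80 million.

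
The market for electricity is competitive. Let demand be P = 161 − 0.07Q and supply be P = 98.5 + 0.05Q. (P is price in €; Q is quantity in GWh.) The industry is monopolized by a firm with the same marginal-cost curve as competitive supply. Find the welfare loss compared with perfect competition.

Competitive equilibrium: 161 − 0.07Q = 98.5 + 0.05Q → Q* = 520.8333, P* = 124.5417.
Marginal revenue: MR = 161 − 0.14Q. Set MR = MC: 161 − 0.14Q = 98.5 + 0.05Q → Q_m = 328.9474.
Price P_m = 161 − 0.07·328.9474 = 137.9737; MC(Q_m) = 98.5 + 0.05·328.9474 = 114.9474.
Competitive Q* = 520.8333, so ΔQ = 191.8859; wedge = 137.9737 − 114.9474 = 23.0263.
Welfare loss = ½ × 191.8859 × 23.0263 = €2209.21.

€2209.21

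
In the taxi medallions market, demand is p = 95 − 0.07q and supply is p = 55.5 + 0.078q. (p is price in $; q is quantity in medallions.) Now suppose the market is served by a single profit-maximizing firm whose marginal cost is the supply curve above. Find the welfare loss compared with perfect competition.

$543.48

Competitive equilibrium: 95 − 0.07q = 55.5 + 0.078q → q* = 266.8919, p* = 76.3176.
Marginal revenue: MR = 95 − 0.14q. Set MR = MC: 95 − 0.14q = 55.5 + 0.078q → q_m = 181.1927.
Price p_m = 95 − 0.07·181.1927 = 82.3165; MC(q_m) = 55.5 + 0.078·181.1927 = 69.633.
Competitive q* = 266.8919, so Δq = 85.6992; wedge = 82.3165 − 69.633 = 12.6835.
The triangle = ½ × 85.6992 × 12.6835 = $543.48.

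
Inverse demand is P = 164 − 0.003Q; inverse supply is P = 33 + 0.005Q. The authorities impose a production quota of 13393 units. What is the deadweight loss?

Competitive equilibrium: 164 − 0.003Q = 33 + 0.005Q → Q* = 16375, P* = 114.875.
At Q = 13393: demand price = 164 − 0.003·13393 = 123.821; supply price = 33 + 0.005·13393 = 99.965.
ΔQ = 16375 − 13393 = 2982; wedge = 123.821 − 99.965 = 23.856.
Deadweight loss = ½ × 2982 × 23.856 = 35569.296.

35569.296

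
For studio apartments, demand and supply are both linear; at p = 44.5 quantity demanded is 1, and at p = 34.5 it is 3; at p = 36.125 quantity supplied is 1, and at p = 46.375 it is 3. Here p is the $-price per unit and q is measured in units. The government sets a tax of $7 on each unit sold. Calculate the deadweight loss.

$2.42

Demand slope = (34.5 − 44.5)/(3 − 1) = −5, so p = 49.5 − 5q.
Supply slope = (46.375 − 36.125)/(3 − 1) = 5.125, so p = 31 + 5.125q.
Competitive equilibrium: 49.5 − 5q = 31 + 5.125q → q* = 1.8272, p* = 40.3642.
With the tax, the buyer price exceeds the seller price by 7: (49.5 − 5q) − (31 + 5.125q) = 7 → q' = 1.1358.
Δq = 1.8272 − 1.1358 = 0.6914; the wedge equals the tax, 7.
The triangle = ½ × 0.6914 × 7 = $2.42.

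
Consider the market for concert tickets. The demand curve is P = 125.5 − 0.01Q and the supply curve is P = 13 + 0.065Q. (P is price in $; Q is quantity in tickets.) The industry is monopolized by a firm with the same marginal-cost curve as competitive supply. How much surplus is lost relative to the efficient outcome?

Competitive equilibrium: 125.5 − 0.01Q = 13 + 0.065Q → Q* = 1500, P* = 110.5.
Marginal revenue: MR = 125.5 − 0.02Q. Set MR = MC: 125.5 − 0.02Q = 13 + 0.065Q → Q_m = 1323.5294.
Price P_m = 125.5 − 0.01·1323.5294 = 112.2647; MC(Q_m) = 13 + 0.065·1323.5294 = 99.0294.
Competitive Q* = 1500, so ΔQ = 176.4706; wedge = 112.2647 − 99.0294 = 13.2353.
DWL = ½ × 176.4706 × 13.2353 = $1167.82.

$1167.82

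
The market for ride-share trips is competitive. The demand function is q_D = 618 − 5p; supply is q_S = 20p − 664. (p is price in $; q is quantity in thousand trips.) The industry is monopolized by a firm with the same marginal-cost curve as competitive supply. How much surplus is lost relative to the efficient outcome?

$3228.51 thousand

In inverse form: demand p = 123.6 − 0.2q, supply p = 33.2 + 0.05q.
Competitive equilibrium: 123.6 − 0.2q = 33.2 + 0.05q → q* = 361.6, p* = 51.28.
Marginal revenue: MR = 123.6 − 0.4q. Set MR = MC: 123.6 − 0.4q = 33.2 + 0.05q → q_m = 200.8889.
Price p_m = 123.6 − 0.2·200.8889 = 83.4222; MC(q_m) = 33.2 + 0.05·200.8889 = 43.2444.
Competitive q* = 361.6, so Δq = 160.7111; wedge = 83.4222 − 43.2444 = 40.1778.
The triangle = ½ × 160.7111 × 40.1778 = $3228.51 thousand.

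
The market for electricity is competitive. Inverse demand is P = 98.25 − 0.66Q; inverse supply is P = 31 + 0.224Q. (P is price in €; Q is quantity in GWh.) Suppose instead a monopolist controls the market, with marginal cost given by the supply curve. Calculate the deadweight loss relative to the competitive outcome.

€467.41

Competitive equilibrium: 98.25 − 0.66Q = 31 + 0.224Q → Q* = 76.0747, P* = 48.0407.
Marginal revenue: MR = 98.25 − 1.32Q. Set MR = MC: 98.25 − 1.32Q = 31 + 0.224Q → Q_m = 43.5557.
Price P_m = 98.25 − 0.66·43.5557 = 69.5032; MC(Q_m) = 31 + 0.224·43.5557 = 40.7565.
Competitive Q* = 76.0747, so ΔQ = 32.519; wedge = 69.5032 − 40.7565 = 28.7467.
Deadweight loss = ½ × 32.519 × 28.7467 = €467.41.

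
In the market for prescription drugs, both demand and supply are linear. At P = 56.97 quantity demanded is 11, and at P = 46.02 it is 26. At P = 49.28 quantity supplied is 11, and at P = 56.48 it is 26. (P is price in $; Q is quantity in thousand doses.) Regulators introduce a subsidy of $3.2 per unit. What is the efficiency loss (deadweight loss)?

$4.23 thousand

Demand slope = (46.02 − 56.97)/(26 − 11) = −0.73, so P = 65 − 0.73Q.
Supply slope = (56.48 − 49.28)/(26 − 11) = 0.48, so P = 44 + 0.48Q.
Competitive equilibrium: 65 − 0.73Q = 44 + 0.48Q → Q* = 17.3554, P* = 52.3306.
The subsidy lowers effective supply by 3.2: P = 40.8 + 0.48Q.
New quantity: 65 − 0.73Q = 40.8 + 0.48Q → Q' = 20.
Overproduction ΔQ = 20 − 17.3554 = 2.6446; wedge = subsidy = 3.2.
DWL = ½ × 2.6446 × 3.2 = $4.23 thousand.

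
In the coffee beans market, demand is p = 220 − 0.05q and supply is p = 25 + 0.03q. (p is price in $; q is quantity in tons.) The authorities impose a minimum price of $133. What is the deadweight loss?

Competitive equilibrium: 220 − 0.05q = 25 + 0.03q → q* = 2437.5, p* = 98.125.
At the floor p = 133, quantity demanded = (220 − 133)/0.05 = 1740.
Sellers' marginal cost at q' = 1740: 25 + 0.03·1740 = 77.2.
Δq = 2437.5 − 1740 = 697.5; wedge = 133 − 77.2 = 55.8.
Welfare loss = ½ × 697.5 × 55.8 = $19460.25.

$19460.25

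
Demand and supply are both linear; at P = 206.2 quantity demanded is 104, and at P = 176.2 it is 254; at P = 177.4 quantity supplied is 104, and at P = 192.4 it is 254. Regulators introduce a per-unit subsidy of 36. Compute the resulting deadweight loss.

Demand slope = (176.2 − 206.2)/(254 − 104) = −0.2, so P = 227 − 0.2Q.
Supply slope = (192.4 − 177.4)/(254 − 104) = 0.1, so P = 167 + 0.1Q.
Competitive equilibrium: 227 − 0.2Q = 167 + 0.1Q → Q* = 200, P* = 187.
The subsidy lowers effective supply by 36: P = 131 + 0.1Q.
New quantity: 227 − 0.2Q = 131 + 0.1Q → Q' = 320.
Overproduction ΔQ = 320 − 200 = 120; wedge = subsidy = 36.
DWL = ½ × 120 × 36 = 2160.

2160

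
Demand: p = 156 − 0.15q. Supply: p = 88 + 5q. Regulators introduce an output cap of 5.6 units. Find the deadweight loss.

148.88

Competitive equilibrium: 156 − 0.15q = 88 + 5q → q* = 13.2039, p* = 154.0194.
At q = 5.6: demand price = 156 − 0.15·5.6 = 155.16; supply price = 88 + 5·5.6 = 116.
Δq = 13.2039 − 5.6 = 7.6039; wedge = 155.16 − 116 = 39.16.
Deadweight loss = ½ × 7.6039 × 39.16 = 148.88.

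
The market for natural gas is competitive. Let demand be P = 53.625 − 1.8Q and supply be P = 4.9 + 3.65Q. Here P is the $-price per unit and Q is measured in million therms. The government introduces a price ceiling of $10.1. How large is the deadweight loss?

Competitive equilibrium: 53.625 − 1.8Q = 4.9 + 3.65Q → Q* = 8.9404, P* = 37.5323.
At the ceiling P = 10.1, quantity supplied = (10.1 − 4.9)/3.65 = 1.4247.
Willingness to pay at Q' = 1.4247: 53.625 − 1.8·1.4247 = 51.0605.
ΔQ = 8.9404 − 1.4247 = 7.5157; wedge = 51.0605 − 10.1 = 40.9605.
DWL = ½ × 7.5157 × 40.9605 = $153.92 million.

$153.92 million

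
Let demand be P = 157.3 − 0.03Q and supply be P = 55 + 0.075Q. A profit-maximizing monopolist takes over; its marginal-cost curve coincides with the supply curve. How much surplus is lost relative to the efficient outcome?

Competitive equilibrium: 157.3 − 0.03Q = 55 + 0.075Q → Q* = 974.28571, P* = 128.07143.
Marginal revenue: MR = 157.3 − 0.06Q. Set MR = MC: 157.3 − 0.06Q = 55 + 0.075Q → Q_m = 757.77778.
Price P_m = 157.3 − 0.03·757.77778 = 134.56667; MC(Q_m) = 55 + 0.075·757.77778 = 111.83333.
Competitive Q* = 974.28571, so ΔQ = 216.50793; wedge = 134.56667 − 111.83333 = 22.73334.
DWL = ½ × 216.50793 × 22.73334 = 2460.97.

2460.97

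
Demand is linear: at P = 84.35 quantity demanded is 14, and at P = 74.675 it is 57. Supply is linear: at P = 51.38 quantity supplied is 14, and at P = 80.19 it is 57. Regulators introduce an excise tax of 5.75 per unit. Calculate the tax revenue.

255.38

Demand slope = (74.675 − 84.35)/(57 − 14) = −0.225, so P = 87.5 − 0.225Q.
Supply slope = (80.19 − 51.38)/(57 − 14) = 0.67, so P = 42 + 0.67Q.
Competitive equilibrium: 87.5 − 0.225Q = 42 + 0.67Q → Q* = 50.838, P* = 76.0615.
With the tax, the buyer price exceeds the seller price by 5.75: (87.5 − 0.225Q) − (42 + 0.67Q) = 5.75 → Q' = 44.4134.
Tax revenue = 5.75 × 44.4134 = 255.38.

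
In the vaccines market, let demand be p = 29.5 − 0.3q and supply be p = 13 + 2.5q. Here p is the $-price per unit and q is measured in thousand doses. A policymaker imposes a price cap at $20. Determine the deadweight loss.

$13.39 thousand

Competitive equilibrium: 29.5 − 0.3q = 13 + 2.5q → q* = 5.8929, p* = 27.7321.
At the ceiling p = 20, quantity supplied = (20 − 13)/2.5 = 2.8.
Willingness to pay at q' = 2.8: 29.5 − 0.3·2.8 = 28.66.
Δq = 5.8929 − 2.8 = 3.0929; wedge = 28.66 − 20 = 8.66.
Welfare loss = ½ × 3.0929 × 8.66 = $13.39 thousand.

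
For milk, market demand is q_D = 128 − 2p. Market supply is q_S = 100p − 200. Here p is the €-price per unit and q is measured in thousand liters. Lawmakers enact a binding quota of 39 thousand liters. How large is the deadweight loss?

In inverse form: demand p = 64 − 0.5q, supply p = 2 + 0.01q.
Competitive equilibrium: 64 − 0.5q = 2 + 0.01q → q* = 121.5686, p* = 3.2157.
At q = 39: demand price = 64 − 0.5·39 = 44.5; supply price = 2 + 0.01·39 = 2.39.
Δq = 121.5686 − 39 = 82.5686; wedge = 44.5 − 2.39 = 42.11.
The triangle = ½ × 82.5686 × 42.11 = €1738.48 thousand.

€1738.48 thousand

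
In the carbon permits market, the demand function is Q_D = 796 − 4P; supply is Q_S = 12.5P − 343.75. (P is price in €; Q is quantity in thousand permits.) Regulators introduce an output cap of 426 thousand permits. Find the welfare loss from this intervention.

€1448.56 thousand

In inverse form: demand P = 199 − 0.25Q, supply P = 27.5 + 0.08Q.
Competitive equilibrium: 199 − 0.25Q = 27.5 + 0.08Q → Q* = 519.697, P* = 69.0758.
At Q = 426: demand price = 199 − 0.25·426 = 92.5; supply price = 27.5 + 0.08·426 = 61.58.
ΔQ = 519.697 − 426 = 93.697; wedge = 92.5 − 61.58 = 30.92.
Welfare loss = ½ × 93.697 × 30.92 = €1448.56 thousand.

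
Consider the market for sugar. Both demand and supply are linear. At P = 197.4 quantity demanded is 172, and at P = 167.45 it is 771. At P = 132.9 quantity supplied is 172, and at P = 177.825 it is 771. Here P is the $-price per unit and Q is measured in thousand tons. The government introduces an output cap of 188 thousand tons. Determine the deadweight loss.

$15625 thousand

Demand slope = (167.45 − 197.4)/(771 − 172) = −0.05, so P = 206 − 0.05Q.
Supply slope = (177.825 − 132.9)/(771 − 172) = 0.075, so P = 120 + 0.075Q.
Competitive equilibrium: 206 − 0.05Q = 120 + 0.075Q → Q* = 688, P* = 171.6.
At Q = 188: demand price = 206 − 0.05·188 = 196.6; supply price = 120 + 0.075·188 = 134.1.
ΔQ = 688 − 188 = 500; wedge = 196.6 − 134.1 = 62.5.
DWL = ½ × 500 × 62.5 = $15625 thousand.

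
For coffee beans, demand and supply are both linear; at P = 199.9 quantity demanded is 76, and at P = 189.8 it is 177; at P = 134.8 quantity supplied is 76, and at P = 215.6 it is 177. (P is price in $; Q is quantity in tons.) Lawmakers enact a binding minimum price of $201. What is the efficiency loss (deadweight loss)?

Demand slope = (189.8 − 199.9)/(177 − 76) = −0.1, so P = 207.5 − 0.1Q.
Supply slope = (215.6 − 134.8)/(177 − 76) = 0.8, so P = 74 + 0.8Q.
Competitive equilibrium: 207.5 − 0.1Q = 74 + 0.8Q → Q* = 148.3333, P* = 192.6667.
At the floor P = 201, quantity demanded = (207.5 − 201)/0.1 = 65.
Sellers' marginal cost at Q' = 65: 74 + 0.8·65 = 126.
ΔQ = 148.3333 − 65 = 83.3333; wedge = 201 − 126 = 75.
The triangle = ½ × 83.3333 × 75 = $3125.

$3125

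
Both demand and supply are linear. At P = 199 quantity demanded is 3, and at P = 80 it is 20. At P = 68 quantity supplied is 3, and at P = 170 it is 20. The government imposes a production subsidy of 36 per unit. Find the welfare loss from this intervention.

49.85

Demand slope = (80 − 199)/(20 − 3) = −7, so P = 220 − 7Q.
Supply slope = (170 − 68)/(20 − 3) = 6, so P = 50 + 6Q.
Competitive equilibrium: 220 − 7Q = 50 + 6Q → Q* = 13.0769, P* = 128.4615.
The subsidy lowers effective supply by 36: P = 14 + 6Q.
New quantity: 220 − 7Q = 14 + 6Q → Q' = 15.8462.
Overproduction ΔQ = 15.8462 − 13.0769 = 2.7693; wedge = subsidy = 36.
DWL = ½ × 2.7693 × 36 = 49.85.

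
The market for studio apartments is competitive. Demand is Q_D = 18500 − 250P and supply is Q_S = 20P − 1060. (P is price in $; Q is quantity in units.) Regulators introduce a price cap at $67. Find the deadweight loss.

In inverse form: demand P = 74 − 0.004Q, supply P = 53 + 0.05Q.
Competitive equilibrium: 74 − 0.004Q = 53 + 0.05Q → Q* = 388.8889, P* = 72.4444.
At the ceiling P = 67, quantity supplied = (67 − 53)/0.05 = 280.
Willingness to pay at Q' = 280: 74 − 0.004·280 = 72.88.
ΔQ = 388.8889 − 280 = 108.8889; wedge = 72.88 − 67 = 5.88.
Welfare loss = ½ × 108.8889 × 5.88 = $320.13.

$320.13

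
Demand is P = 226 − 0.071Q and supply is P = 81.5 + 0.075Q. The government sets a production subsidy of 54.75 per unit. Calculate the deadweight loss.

Competitive equilibrium: 226 − 0.071Q = 81.5 + 0.075Q → Q* = 989.726, P* = 155.7295.
The subsidy lowers effective supply by 54.75: P = 26.75 + 0.075Q.
New quantity: 226 − 0.071Q = 26.75 + 0.075Q → Q' = 1364.726.
Overproduction ΔQ = 1364.726 − 989.726 = 375; wedge = subsidy = 54.75.
DWL = ½ × 375 × 54.75 = 10265.625.

10265.625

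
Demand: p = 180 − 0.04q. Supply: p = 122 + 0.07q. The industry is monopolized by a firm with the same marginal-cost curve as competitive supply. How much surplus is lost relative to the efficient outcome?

Competitive equilibrium: 180 − 0.04q = 122 + 0.07q → q* = 527.2727, p* = 158.9091.
Marginal revenue: MR = 180 − 0.08q. Set MR = MC: 180 − 0.08q = 122 + 0.07q → q_m = 386.6667.
Price p_m = 180 − 0.04·386.6667 = 164.5333; MC(q_m) = 122 + 0.07·386.6667 = 149.0667.
Competitive q* = 527.2727, so Δq = 140.606; wedge = 164.5333 − 149.0667 = 15.4666.
Welfare loss = ½ × 140.606 × 15.4666 = 1087.35.

1087.35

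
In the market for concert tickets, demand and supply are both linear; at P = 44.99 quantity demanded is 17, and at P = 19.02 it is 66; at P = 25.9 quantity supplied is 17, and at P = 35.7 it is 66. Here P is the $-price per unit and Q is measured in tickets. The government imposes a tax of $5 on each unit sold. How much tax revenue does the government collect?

Demand slope = (19.02 − 44.99)/(66 − 17) = −0.53, so P = 54 − 0.53Q.
Supply slope = (35.7 − 25.9)/(66 − 17) = 0.2, so P = 22.5 + 0.2Q.
Competitive equilibrium: 54 − 0.53Q = 22.5 + 0.2Q → Q* = 43.1507, P* = 31.1301.
With the tax, the buyer price exceeds the seller price by 5: (54 − 0.53Q) − (22.5 + 0.2Q) = 5 → Q' = 36.3014.
Tax revenue = 5 × 36.3014 = $181.51.

$181.51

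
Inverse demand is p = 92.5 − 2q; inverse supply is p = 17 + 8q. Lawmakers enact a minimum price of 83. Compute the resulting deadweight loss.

Competitive equilibrium: 92.5 − 2q = 17 + 8q → q* = 7.55, p* = 77.4.
At the floor p = 83, quantity demanded = (92.5 − 83)/2 = 4.75.
Sellers' marginal cost at q' = 4.75: 17 + 8·4.75 = 55.
Δq = 7.55 − 4.75 = 2.8; wedge = 83 − 55 = 28.
The triangle = ½ × 2.8 × 28 = 39.20.

39.20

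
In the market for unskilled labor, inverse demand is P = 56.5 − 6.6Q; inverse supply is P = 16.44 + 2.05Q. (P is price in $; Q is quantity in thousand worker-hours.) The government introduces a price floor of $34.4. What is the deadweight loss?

Competitive equilibrium: 56.5 − 6.6Q = 16.44 + 2.05Q → Q* = 4.6312, P* = 25.934.
At the floor P = 34.4, quantity demanded = (56.5 − 34.4)/6.6 = 3.3485.
Sellers' marginal cost at Q' = 3.3485: 16.44 + 2.05·3.3485 = 23.3044.
ΔQ = 4.6312 − 3.3485 = 1.2827; wedge = 34.4 − 23.3044 = 11.0956.
Deadweight loss = ½ × 1.2827 × 11.0956 = $7.12 thousand.

$7.12 thousand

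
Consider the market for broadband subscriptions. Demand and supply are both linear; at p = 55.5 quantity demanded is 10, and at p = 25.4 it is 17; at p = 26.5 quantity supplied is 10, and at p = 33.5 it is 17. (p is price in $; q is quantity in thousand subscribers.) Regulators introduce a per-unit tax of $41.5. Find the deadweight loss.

Demand slope = (25.4 − 55.5)/(17 − 10) = −4.3, so p = 98.5 − 4.3q.
Supply slope = (33.5 − 26.5)/(17 − 10) = 1, so p = 16.5 + q.
Competitive equilibrium: 98.5 − 4.3q = 16.5 + q → q* = 15.4717, p* = 31.9717.
With the tax, the buyer price exceeds the seller price by 41.5: (98.5 − 4.3q) − (16.5 + q) = 41.5 → q' = 7.6415.
Δq = 15.4717 − 7.6415 = 7.8302; the wedge equals the tax, 41.5.
DWL = ½ × 7.8302 × 41.5 = $162.48 thousand.

$162.48 thousand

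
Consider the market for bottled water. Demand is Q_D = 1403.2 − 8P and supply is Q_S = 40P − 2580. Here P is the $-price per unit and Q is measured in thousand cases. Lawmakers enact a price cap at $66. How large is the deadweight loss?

In inverse form: demand P = 175.4 − 0.125Q, supply P = 64.5 + 0.025Q.
Competitive equilibrium: 175.4 − 0.125Q = 64.5 + 0.025Q → Q* = 739.3333, P* = 82.9833.
At the ceiling P = 66, quantity supplied = (66 − 64.5)/0.025 = 60.
Willingness to pay at Q' = 60: 175.4 − 0.125·60 = 167.9.
ΔQ = 739.3333 − 60 = 679.3333; wedge = 167.9 − 66 = 101.9.
Welfare loss = ½ × 679.3333 × 101.9 = $34612.03 thousand.

$34612.03 thousand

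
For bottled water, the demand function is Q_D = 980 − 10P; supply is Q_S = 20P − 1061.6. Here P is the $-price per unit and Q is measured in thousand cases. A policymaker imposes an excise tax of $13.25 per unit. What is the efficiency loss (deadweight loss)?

In inverse form: demand P = 98 − 0.1Q, supply P = 53.08 + 0.05Q.
Competitive equilibrium: 98 − 0.1Q = 53.08 + 0.05Q → Q* = 299.4667, P* = 68.0533.
With the tax, the buyer price exceeds the seller price by 13.25: (98 − 0.1Q) − (53.08 + 0.05Q) = 13.25 → Q' = 211.1333.
ΔQ = 299.4667 − 211.1333 = 88.3334; the wedge equals the tax, 13.25.
Deadweight loss = ½ × 88.3334 × 13.25 = $585.21 thousand.

$585.21 thousand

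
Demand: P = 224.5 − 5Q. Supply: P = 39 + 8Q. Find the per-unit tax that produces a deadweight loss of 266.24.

Competitive equilibrium: 224.5 − 5Q = 39 + 8Q → Q* = 14.2692, P* = 153.1538.
A tax t gives ΔQ = t/13 and wedge t, so DWL = t²/26.
t²/26 = 266.24 → t² = 6922.24 → t = 83.2.

83.2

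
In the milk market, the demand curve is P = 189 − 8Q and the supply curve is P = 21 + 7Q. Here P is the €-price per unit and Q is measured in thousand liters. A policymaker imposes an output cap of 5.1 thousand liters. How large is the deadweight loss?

€279.075 thousand

Competitive equilibrium: 189 − 8Q = 21 + 7Q → Q* = 11.2, P* = 99.4.
At Q = 5.1: demand price = 189 − 8·5.1 = 148.2; supply price = 21 + 7·5.1 = 56.7.
ΔQ = 11.2 − 5.1 = 6.1; wedge = 148.2 − 56.7 = 91.5.
Deadweight loss = ½ × 6.1 × 91.5 = €279.075 thousand.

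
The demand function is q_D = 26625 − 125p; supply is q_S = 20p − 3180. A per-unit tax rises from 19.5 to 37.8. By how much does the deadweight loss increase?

9039.57

In inverse form: demand p = 213 − 0.008q, supply p = 159 + 0.05q.
Competitive equilibrium: 213 − 0.008q = 159 + 0.05q → q* = 931.0345, p* = 205.5517.
For a per-unit tax t: Δq = t/0.058, so DWL = ½·t·(t/0.058) = t²/0.116.
At t = 19.5: DWL = 3278.017. At t = 37.8: DWL = 12317.586.
Increase = 12317.586 − 3278.017 = 9039.57.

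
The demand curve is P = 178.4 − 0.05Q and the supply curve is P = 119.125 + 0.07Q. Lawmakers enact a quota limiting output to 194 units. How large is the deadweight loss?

Competitive equilibrium: 178.4 − 0.05Q = 119.125 + 0.07Q → Q* = 493.9583, P* = 153.7021.
At Q = 194: demand price = 178.4 − 0.05·194 = 168.7; supply price = 119.125 + 0.07·194 = 132.705.
ΔQ = 493.9583 − 194 = 299.9583; wedge = 168.7 − 132.705 = 35.995.
The triangle = ½ × 299.9583 × 35.995 = 5398.50.

5398.50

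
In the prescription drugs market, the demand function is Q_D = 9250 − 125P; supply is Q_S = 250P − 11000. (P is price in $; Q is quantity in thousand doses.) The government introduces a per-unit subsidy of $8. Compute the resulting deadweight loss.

$2666.67 thousand

In inverse form: demand P = 74 − 0.008Q, supply P = 44 + 0.004Q.
Competitive equilibrium: 74 − 0.008Q = 44 + 0.004Q → Q* = 2500, P* = 54.
The subsidy lowers effective supply by 8: P = 36 + 0.004Q.
New quantity: 74 − 0.008Q = 36 + 0.004Q → Q' = 3166.6667.
Overproduction ΔQ = 3166.6667 − 2500 = 666.6667; wedge = subsidy = 8.
Deadweight loss = ½ × 666.6667 × 8 = $2666.67 thousand.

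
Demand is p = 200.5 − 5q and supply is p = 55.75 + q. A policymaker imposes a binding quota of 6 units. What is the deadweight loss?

Competitive equilibrium: 200.5 − 5q = 55.75 + q → q* = 24.125, p* = 79.875.
At q = 6: demand price = 200.5 − 5·6 = 170.5; supply price = 55.75 + 1·6 = 61.75.
Δq = 24.125 − 6 = 18.125; wedge = 170.5 − 61.75 = 108.75.
Welfare loss = ½ × 18.125 × 108.75 = 985.55.

985.55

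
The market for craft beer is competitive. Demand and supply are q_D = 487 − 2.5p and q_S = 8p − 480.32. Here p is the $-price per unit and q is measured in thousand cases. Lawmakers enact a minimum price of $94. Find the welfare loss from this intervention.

In inverse form: demand p = 194.8 − 0.4q, supply p = 60.04 + 0.125q.
Competitive equilibrium: 194.8 − 0.4q = 60.04 + 0.125q → q* = 256.6857, p* = 92.1257.
At the floor p = 94, quantity demanded = (194.8 − 94)/0.4 = 252.
Sellers' marginal cost at q' = 252: 60.04 + 0.125·252 = 91.54.
Δq = 256.6857 − 252 = 4.6857; wedge = 94 − 91.54 = 2.46.
Deadweight loss = ½ × 4.6857 × 2.46 = $5.76 thousand.

$5.76 thousand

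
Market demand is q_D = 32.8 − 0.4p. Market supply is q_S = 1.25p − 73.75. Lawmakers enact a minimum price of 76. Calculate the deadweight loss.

In inverse form: demand p = 82 − 2.5q, supply p = 59 + 0.8q.
Competitive equilibrium: 82 − 2.5q = 59 + 0.8q → q* = 6.9697, p* = 64.5758.
At the floor p = 76, quantity demanded = (82 − 76)/2.5 = 2.4.
Sellers' marginal cost at q' = 2.4: 59 + 0.8·2.4 = 60.92.
Δq = 6.9697 − 2.4 = 4.5697; wedge = 76 − 60.92 = 15.08.
Deadweight loss = ½ × 4.5697 × 15.08 = 34.46.

34.46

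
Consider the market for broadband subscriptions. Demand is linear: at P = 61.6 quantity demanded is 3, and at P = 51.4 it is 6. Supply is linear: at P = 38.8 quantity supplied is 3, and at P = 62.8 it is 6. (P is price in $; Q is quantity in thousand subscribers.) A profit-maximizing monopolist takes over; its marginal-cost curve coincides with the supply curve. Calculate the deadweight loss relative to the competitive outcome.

$7.52 thousand

Demand slope = (51.4 − 61.6)/(6 − 3) = −3.4, so P = 71.8 − 3.4Q.
Supply slope = (62.8 − 38.8)/(6 − 3) = 8, so P = 14.8 + 8Q.
Competitive equilibrium: 71.8 − 3.4Q = 14.8 + 8Q → Q* = 5, P* = 54.8.
Marginal revenue: MR = 71.8 − 6.8Q. Set MR = MC: 71.8 − 6.8Q = 14.8 + 8Q → Q_m = 3.8514.
Price P_m = 71.8 − 3.4·3.8514 = 58.7052; MC(Q_m) = 14.8 + 8·3.8514 = 45.6112.
Competitive Q* = 5, so ΔQ = 1.1486; wedge = 58.7052 − 45.6112 = 13.094.
The triangle = ½ × 1.1486 × 13.094 = $7.52 thousand.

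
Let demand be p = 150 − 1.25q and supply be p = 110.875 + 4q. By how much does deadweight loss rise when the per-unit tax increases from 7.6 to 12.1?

Competitive equilibrium: 150 − 1.25q = 110.875 + 4q → q* = 7.4524, p* = 140.6845.
For a per-unit tax t: Δq = t/5.25, so DWL = ½·t·(t/5.25) = t²/10.5.
At t = 7.6: DWL = 5.501. At t = 12.1: DWL = 13.944.
Increase = 13.944 − 5.501 = 8.44.

8.44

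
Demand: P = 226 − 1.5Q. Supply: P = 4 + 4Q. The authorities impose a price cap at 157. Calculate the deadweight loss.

Competitive equilibrium: 226 − 1.5Q = 4 + 4Q → Q* = 40.3636, P* = 165.4545.
At the ceiling P = 157, quantity supplied = (157 − 4)/4 = 38.25.
Willingness to pay at Q' = 38.25: 226 − 1.5·38.25 = 168.625.
ΔQ = 40.3636 − 38.25 = 2.1136; wedge = 168.625 − 157 = 11.625.
DWL = ½ × 2.1136 × 11.625 = 12.29.

12.29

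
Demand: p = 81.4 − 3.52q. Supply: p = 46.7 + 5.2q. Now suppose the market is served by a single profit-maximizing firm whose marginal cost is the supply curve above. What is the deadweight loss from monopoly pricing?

5.71

Competitive equilibrium: 81.4 − 3.52q = 46.7 + 5.2q → q* = 3.9794, p* = 67.3927.
Marginal revenue: MR = 81.4 − 7.04q. Set MR = MC: 81.4 − 7.04q = 46.7 + 5.2q → q_m = 2.835.
Price p_m = 81.4 − 3.52·2.835 = 71.4208; MC(q_m) = 46.7 + 5.2·2.835 = 61.442.
Competitive q* = 3.9794, so Δq = 1.1444; wedge = 71.4208 − 61.442 = 9.9788.
Welfare loss = ½ × 1.1444 × 9.9788 = 5.71.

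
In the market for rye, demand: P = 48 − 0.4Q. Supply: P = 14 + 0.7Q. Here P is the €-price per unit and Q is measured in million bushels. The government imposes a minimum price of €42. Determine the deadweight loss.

€139.20 million

Competitive equilibrium: 48 − 0.4Q = 14 + 0.7Q → Q* = 30.9091, P* = 35.6364.
At the floor P = 42, quantity demanded = (48 − 42)/0.4 = 15.
Sellers' marginal cost at Q' = 15: 14 + 0.7·15 = 24.5.
ΔQ = 30.9091 − 15 = 15.9091; wedge = 42 − 24.5 = 17.5.
The triangle = ½ × 15.9091 × 17.5 = €139.20 million.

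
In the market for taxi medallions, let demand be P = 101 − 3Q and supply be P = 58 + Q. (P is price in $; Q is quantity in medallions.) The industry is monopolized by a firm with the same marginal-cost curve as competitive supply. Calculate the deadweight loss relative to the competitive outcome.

Competitive equilibrium: 101 − 3Q = 58 + Q → Q* = 10.75, P* = 68.75.
Marginal revenue: MR = 101 − 6Q. Set MR = MC: 101 − 6Q = 58 + Q → Q_m = 6.1429.
Price P_m = 101 − 3·6.1429 = 82.5713; MC(Q_m) = 58 + 1·6.1429 = 64.1429.
Competitive Q* = 10.75, so ΔQ = 4.6071; wedge = 82.5713 − 64.1429 = 18.4284.
Welfare loss = ½ × 4.6071 × 18.4284 = $42.45.

$42.45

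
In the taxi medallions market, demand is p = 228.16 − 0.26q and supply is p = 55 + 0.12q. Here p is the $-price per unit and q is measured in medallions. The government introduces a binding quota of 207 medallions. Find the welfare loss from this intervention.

Competitive equilibrium: 228.16 − 0.26q = 55 + 0.12q → q* = 455.6842, p* = 109.6821.
At q = 207: demand price = 228.16 − 0.26·207 = 174.34; supply price = 55 + 0.12·207 = 79.84.
Δq = 455.6842 − 207 = 248.6842; wedge = 174.34 − 79.84 = 94.5.
DWL = ½ × 248.6842 × 94.5 = $11750.33.

$11750.33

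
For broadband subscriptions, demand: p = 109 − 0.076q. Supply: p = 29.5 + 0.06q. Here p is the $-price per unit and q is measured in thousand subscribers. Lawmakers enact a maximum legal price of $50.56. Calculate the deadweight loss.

Competitive equilibrium: 109 − 0.076q = 29.5 + 0.06q → q* = 584.5588, p* = 64.5735.
At the ceiling p = 50.56, quantity supplied = (50.56 − 29.5)/0.06 = 351.
Willingness to pay at q' = 351: 109 − 0.076·351 = 82.324.
Δq = 584.5588 − 351 = 233.5588; wedge = 82.324 − 50.56 = 31.764.
DWL = ½ × 233.5588 × 31.764 = $3709.38 thousand.

$3709.38 thousand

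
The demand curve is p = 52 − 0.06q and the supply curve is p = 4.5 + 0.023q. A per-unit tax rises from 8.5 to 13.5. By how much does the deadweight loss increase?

662.65

Competitive equilibrium: 52 − 0.06q = 4.5 + 0.023q → q* = 572.2892, p* = 17.6627.
For a per-unit tax t: Δq = t/0.083, so DWL = ½·t·(t/0.083) = t²/0.166.
At t = 8.5: DWL = 435.241. At t = 13.5: DWL = 1097.892.
Increase = 1097.892 − 435.241 = 662.65.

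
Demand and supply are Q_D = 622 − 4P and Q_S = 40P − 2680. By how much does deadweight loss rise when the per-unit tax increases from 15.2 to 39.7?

2445.55

In inverse form: demand P = 155.5 − 0.25Q, supply P = 67 + 0.025Q.
Competitive equilibrium: 155.5 − 0.25Q = 67 + 0.025Q → Q* = 321.8182, P* = 75.0455.
For a per-unit tax t: ΔQ = t/0.275, so DWL = ½·t·(t/0.275) = t²/0.55.
At t = 15.2: DWL = 420.073. At t = 39.7: DWL = 2865.618.
Increase = 2865.618 − 420.073 = 2445.55.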